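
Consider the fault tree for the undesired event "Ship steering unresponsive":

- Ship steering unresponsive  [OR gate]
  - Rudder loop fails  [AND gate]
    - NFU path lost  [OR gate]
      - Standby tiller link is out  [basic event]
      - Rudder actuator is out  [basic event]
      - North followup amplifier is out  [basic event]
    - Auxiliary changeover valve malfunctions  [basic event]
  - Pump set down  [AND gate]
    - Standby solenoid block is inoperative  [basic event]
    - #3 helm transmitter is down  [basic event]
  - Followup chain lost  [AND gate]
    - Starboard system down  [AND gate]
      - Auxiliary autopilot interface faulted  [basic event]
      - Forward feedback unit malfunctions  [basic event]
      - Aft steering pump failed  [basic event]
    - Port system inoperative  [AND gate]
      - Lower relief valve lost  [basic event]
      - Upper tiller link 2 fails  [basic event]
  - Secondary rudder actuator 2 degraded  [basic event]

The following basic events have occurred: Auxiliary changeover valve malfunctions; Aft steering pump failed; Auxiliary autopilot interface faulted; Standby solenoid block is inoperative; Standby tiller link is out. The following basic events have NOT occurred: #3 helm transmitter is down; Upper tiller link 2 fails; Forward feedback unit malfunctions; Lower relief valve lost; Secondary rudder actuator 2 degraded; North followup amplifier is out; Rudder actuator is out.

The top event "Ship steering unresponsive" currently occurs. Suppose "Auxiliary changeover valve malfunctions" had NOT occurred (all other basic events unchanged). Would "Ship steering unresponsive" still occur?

No

Counterfactual: set "Auxiliary changeover valve malfunctions" to not occurred.
NFU path lost [OR]: Standby tiller link is out=occurs, Rudder actuator is out=not, North followup amplifier is out=not → at least one input occurs → occurs.
Rudder loop fails [AND]: NFU path lost=occurs, Auxiliary changeover valve malfunctions=not → not all inputs occur → does not occur.
Pump set down [AND]: Standby solenoid block is inoperative=occurs, #3 helm transmitter is down=not → not all inputs occur → does not occur.
Starboard system down [AND]: Auxiliary autopilot interface faulted=occurs, Forward feedback unit malfunctions=not, Aft steering pump failed=occurs → not all inputs occur → does not occur.
Port system inoperative [AND]: Lower relief valve lost=not, Upper tiller link 2 fails=not → not all inputs occur → does not occur.
Followup chain lost [AND]: Starboard system down=not, Port system inoperative=not → not all inputs occur → does not occur.
Ship steering unresponsive [OR]: Rudder loop fails=not, Pump set down=not, Followup chain lost=not, Secondary rudder actuator 2 degraded=not → no input occurs → does not occur.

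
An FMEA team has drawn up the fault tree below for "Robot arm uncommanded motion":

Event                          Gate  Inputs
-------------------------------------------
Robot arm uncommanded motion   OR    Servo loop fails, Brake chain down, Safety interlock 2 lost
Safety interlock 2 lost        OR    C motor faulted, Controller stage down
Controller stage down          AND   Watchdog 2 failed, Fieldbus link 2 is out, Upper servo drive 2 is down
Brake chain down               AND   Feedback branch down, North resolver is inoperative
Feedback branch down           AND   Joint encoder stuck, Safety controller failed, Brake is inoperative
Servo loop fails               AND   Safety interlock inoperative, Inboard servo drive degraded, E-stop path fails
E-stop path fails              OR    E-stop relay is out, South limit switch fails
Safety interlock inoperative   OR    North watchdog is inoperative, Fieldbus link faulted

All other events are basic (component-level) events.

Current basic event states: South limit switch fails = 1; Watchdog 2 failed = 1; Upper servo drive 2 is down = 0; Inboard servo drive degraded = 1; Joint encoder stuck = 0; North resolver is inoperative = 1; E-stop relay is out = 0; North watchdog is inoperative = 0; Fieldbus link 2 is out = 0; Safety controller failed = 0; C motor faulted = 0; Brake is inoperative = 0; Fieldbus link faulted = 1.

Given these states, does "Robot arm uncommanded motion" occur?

Safety interlock inoperative [OR]: North watchdog is inoperative=not, Fieldbus link faulted=occurs → at least one input occurs → occurs.
E-stop path fails [OR]: E-stop relay is out=not, South limit switch fails=occurs → at least one input occurs → occurs.
Servo loop fails [AND]: Safety interlock inoperative=occurs, Inboard servo drive degraded=occurs, E-stop path fails=occurs → all inputs occur → occurs.
Feedback branch down [AND]: Joint encoder stuck=not, Safety controller failed=not, Brake is inoperative=not → not all inputs occur → does not occur.
Brake chain down [AND]: Feedback branch down=not, North resolver is inoperative=occurs → not all inputs occur → does not occur.
Controller stage down [AND]: Watchdog 2 failed=occurs, Fieldbus link 2 is out=not, Upper servo drive 2 is down=not → not all inputs occur → does not occur.
Safety interlock 2 lost [OR]: C motor faulted=not, Controller stage down=not → no input occurs → does not occur.
Robot arm uncommanded motion [OR]: Servo loop fails=occurs, Brake chain down=not, Safety interlock 2 lost=not → at least one input occurs → occurs.

Yes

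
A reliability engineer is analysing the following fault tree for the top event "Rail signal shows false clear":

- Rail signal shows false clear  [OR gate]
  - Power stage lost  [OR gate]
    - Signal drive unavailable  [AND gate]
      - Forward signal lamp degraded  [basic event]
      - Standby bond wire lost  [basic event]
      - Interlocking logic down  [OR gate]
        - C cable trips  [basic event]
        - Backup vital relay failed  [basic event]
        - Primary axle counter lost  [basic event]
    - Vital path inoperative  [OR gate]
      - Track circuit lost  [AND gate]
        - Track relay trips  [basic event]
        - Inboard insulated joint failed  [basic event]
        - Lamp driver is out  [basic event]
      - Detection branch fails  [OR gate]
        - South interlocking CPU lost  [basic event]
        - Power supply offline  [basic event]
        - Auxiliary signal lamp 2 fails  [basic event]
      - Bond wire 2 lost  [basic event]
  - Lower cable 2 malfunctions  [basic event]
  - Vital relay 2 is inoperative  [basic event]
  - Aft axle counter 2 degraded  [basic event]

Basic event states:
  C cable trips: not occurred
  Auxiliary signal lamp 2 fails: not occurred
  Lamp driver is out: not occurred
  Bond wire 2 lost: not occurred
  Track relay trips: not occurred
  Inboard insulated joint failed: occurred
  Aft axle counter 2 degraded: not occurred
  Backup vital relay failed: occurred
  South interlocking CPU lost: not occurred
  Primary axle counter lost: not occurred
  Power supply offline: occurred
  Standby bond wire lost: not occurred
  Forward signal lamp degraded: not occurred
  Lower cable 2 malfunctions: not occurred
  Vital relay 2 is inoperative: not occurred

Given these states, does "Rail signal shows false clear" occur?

Interlocking logic down [OR]: C cable trips=not, Backup vital relay failed=occurs, Primary axle counter lost=not → at least one input occurs → occurs.
Signal drive unavailable [AND]: Forward signal lamp degraded=not, Standby bond wire lost=not, Interlocking logic down=occurs → not all inputs occur → does not occur.
Track circuit lost [AND]: Track relay trips=not, Inboard insulated joint failed=occurs, Lamp driver is out=not → not all inputs occur → does not occur.
Detection branch fails [OR]: South interlocking CPU lost=not, Power supply offline=occurs, Auxiliary signal lamp 2 fails=not → at least one input occurs → occurs.
Vital path inoperative [OR]: Track circuit lost=not, Detection branch fails=occurs, Bond wire 2 lost=not → at least one input occurs → occurs.
Power stage lost [OR]: Signal drive unavailable=not, Vital path inoperative=occurs → at least one input occurs → occurs.
Rail signal shows false clear [OR]: Power stage lost=occurs, Lower cable 2 malfunctions=not, Vital relay 2 is inoperative=not, Aft axle counter 2 degraded=not → at least one input occurs → occurs.

Yes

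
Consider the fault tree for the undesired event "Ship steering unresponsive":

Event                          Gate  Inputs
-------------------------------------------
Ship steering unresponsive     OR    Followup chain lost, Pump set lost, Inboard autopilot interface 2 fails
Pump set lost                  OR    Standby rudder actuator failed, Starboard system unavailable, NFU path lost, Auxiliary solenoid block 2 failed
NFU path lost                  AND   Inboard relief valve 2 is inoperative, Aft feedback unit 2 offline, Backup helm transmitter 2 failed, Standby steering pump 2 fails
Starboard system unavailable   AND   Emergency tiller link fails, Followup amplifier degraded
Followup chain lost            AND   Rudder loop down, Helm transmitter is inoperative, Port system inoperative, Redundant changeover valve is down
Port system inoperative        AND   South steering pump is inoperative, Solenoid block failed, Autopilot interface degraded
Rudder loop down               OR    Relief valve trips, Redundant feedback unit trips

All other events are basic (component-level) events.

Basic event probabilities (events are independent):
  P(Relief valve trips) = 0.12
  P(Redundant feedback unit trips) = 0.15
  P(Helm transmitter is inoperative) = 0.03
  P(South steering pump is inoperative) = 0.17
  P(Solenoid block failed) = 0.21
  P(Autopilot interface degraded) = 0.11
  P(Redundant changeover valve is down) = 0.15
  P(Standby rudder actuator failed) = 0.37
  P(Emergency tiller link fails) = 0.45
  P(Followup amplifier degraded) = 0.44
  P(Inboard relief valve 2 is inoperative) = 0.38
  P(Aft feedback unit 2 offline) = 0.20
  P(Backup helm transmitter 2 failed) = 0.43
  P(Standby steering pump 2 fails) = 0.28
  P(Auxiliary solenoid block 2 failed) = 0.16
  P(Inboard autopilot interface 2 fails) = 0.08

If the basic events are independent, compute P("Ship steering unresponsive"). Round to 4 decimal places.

0.6131

P(Rudder loop down) [OR] = 1 − (1−0.12) × (1−0.15) = 0.252000
P(Port system inoperative) [AND] = 0.17 × 0.21 × 0.11 = 0.003927
P(Followup chain lost) [AND] = 0.252000 × 0.03 × 0.003927 × 0.15 = 0.000004
P(Starboard system unavailable) [AND] = 0.45 × 0.44 = 0.198000
P(NFU path lost) [AND] = 0.38 × 0.20 × 0.43 × 0.28 = 0.009150
P(Pump set lost) [OR] = 1 − (1−0.37) × (1−0.198000) × (1−0.009150) × (1−0.16) = 0.579465
P(Ship steering unresponsive) [OR] = 1 − (1−0.000004) × (1−0.579465) × (1−0.08) = 0.613109
Rounded to 4 decimal places: P(Ship steering unresponsive) ≈ 0.6131.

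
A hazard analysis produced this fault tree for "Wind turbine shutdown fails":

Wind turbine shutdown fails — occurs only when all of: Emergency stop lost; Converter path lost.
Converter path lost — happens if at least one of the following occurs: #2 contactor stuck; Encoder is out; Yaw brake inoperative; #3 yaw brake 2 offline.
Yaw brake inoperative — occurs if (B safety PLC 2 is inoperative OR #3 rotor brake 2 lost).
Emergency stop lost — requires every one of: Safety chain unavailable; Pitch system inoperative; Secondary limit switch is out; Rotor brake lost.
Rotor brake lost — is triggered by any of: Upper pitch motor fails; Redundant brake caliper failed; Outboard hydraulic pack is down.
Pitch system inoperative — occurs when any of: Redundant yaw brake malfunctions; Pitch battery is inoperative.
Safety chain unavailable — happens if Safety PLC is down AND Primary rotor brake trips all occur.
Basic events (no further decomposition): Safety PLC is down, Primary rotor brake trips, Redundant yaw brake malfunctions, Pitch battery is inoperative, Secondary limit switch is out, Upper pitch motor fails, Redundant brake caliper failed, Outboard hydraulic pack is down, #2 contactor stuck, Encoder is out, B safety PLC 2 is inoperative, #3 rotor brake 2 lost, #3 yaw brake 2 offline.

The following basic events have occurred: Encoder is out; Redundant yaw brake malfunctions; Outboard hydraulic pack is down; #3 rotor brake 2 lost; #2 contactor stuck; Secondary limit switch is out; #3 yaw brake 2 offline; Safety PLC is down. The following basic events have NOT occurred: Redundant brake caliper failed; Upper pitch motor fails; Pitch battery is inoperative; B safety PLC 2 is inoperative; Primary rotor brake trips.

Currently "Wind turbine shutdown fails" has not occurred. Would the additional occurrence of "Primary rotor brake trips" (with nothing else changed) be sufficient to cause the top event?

Yes

Counterfactual: set "Primary rotor brake trips" to occurred.
Safety chain unavailable [AND]: Safety PLC is down=occurs, Primary rotor brake trips=occurs → all inputs occur → occurs.
Pitch system inoperative [OR]: Redundant yaw brake malfunctions=occurs, Pitch battery is inoperative=not → at least one input occurs → occurs.
Rotor brake lost [OR]: Upper pitch motor fails=not, Redundant brake caliper failed=not, Outboard hydraulic pack is down=occurs → at least one input occurs → occurs.
Emergency stop lost [AND]: Safety chain unavailable=occurs, Pitch system inoperative=occurs, Secondary limit switch is out=occurs, Rotor brake lost=occurs → all inputs occur → occurs.
Yaw brake inoperative [OR]: B safety PLC 2 is inoperative=not, #3 rotor brake 2 lost=occurs → at least one input occurs → occurs.
Converter path lost [OR]: #2 contactor stuck=occurs, Encoder is out=occurs, Yaw brake inoperative=occurs, #3 yaw brake 2 offline=occurs → at least one input occurs → occurs.
Wind turbine shutdown fails [AND]: Emergency stop lost=occurs, Converter path lost=occurs → all inputs occur → occurs.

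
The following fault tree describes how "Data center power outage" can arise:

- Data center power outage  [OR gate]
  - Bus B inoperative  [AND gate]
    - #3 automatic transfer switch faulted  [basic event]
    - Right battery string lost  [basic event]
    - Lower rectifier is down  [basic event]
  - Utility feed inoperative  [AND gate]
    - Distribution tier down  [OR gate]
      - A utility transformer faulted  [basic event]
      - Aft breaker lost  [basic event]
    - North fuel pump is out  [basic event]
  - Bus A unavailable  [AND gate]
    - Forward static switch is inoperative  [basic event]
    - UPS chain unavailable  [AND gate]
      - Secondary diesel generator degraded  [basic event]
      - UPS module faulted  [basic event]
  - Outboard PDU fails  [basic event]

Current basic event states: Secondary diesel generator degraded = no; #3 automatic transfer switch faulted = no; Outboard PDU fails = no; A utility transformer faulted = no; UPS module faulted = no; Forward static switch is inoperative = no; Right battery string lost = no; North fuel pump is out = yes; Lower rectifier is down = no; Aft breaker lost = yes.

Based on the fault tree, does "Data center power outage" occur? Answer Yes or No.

Bus B inoperative [AND]: #3 automatic transfer switch faulted=not, Right battery string lost=not, Lower rectifier is down=not → not all inputs occur → does not occur.
Distribution tier down [OR]: A utility transformer faulted=not, Aft breaker lost=occurs → at least one input occurs → occurs.
Utility feed inoperative [AND]: Distribution tier down=occurs, North fuel pump is out=occurs → all inputs occur → occurs.
UPS chain unavailable [AND]: Secondary diesel generator degraded=not, UPS module faulted=not → not all inputs occur → does not occur.
Bus A unavailable [AND]: Forward static switch is inoperative=not, UPS chain unavailable=not → not all inputs occur → does not occur.
Data center power outage [OR]: Bus B inoperative=not, Utility feed inoperative=occurs, Bus A unavailable=not, Outboard PDU fails=not → at least one input occurs → occurs.

Yes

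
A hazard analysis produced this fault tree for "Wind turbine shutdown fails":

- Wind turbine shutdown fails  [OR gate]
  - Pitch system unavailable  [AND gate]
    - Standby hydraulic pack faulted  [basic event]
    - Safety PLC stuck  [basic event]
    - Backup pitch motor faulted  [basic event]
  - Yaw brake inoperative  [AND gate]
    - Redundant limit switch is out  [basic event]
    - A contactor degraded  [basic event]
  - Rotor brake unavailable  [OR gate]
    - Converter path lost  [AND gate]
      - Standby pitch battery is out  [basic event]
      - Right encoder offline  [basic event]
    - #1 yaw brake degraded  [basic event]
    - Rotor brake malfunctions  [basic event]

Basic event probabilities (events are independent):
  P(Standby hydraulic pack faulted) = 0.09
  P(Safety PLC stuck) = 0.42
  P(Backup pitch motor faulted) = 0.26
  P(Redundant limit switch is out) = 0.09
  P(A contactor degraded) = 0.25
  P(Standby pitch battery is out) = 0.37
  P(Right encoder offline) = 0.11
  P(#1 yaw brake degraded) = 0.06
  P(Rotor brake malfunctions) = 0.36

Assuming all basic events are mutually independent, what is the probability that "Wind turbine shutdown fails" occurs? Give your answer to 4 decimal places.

P(Pitch system unavailable) [AND] = 0.09 × 0.42 × 0.26 = 0.009828
P(Yaw brake inoperative) [AND] = 0.09 × 0.25 = 0.022500
P(Converter path lost) [AND] = 0.37 × 0.11 = 0.040700
P(Rotor brake unavailable) [OR] = 1 − (1−0.040700) × (1−0.06) × (1−0.36) = 0.422885
P(Wind turbine shutdown fails) [OR] = 1 − (1−0.009828) × (1−0.022500) × (1−0.422885) = 0.441414
Rounded to 4 decimal places: P(Wind turbine shutdown fails) ≈ 0.4414.

0.4414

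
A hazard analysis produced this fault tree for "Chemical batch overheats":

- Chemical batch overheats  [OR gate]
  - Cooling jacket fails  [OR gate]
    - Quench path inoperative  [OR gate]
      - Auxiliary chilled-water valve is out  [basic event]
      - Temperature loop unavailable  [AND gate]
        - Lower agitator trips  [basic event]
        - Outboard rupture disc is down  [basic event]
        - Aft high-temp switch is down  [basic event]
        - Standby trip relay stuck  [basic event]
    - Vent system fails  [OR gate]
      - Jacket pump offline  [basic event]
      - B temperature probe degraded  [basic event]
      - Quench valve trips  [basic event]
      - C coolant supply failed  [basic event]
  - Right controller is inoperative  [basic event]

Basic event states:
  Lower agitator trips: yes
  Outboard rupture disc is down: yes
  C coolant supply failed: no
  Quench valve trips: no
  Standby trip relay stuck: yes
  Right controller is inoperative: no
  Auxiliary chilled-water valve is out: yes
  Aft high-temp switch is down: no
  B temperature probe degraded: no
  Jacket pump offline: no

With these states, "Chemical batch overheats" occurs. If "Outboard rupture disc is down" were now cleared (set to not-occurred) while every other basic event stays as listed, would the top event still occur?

Counterfactual: set "Outboard rupture disc is down" to not occurred.
Temperature loop unavailable [AND]: Lower agitator trips=occurs, Outboard rupture disc is down=not, Aft high-temp switch is down=not, Standby trip relay stuck=occurs → not all inputs occur → does not occur.
Quench path inoperative [OR]: Auxiliary chilled-water valve is out=occurs, Temperature loop unavailable=not → at least one input occurs → occurs.
Vent system fails [OR]: Jacket pump offline=not, B temperature probe degraded=not, Quench valve trips=not, C coolant supply failed=not → no input occurs → does not occur.
Cooling jacket fails [OR]: Quench path inoperative=occurs, Vent system fails=not → at least one input occurs → occurs.
Chemical batch overheats [OR]: Cooling jacket fails=occurs, Right controller is inoperative=not → at least one input occurs → occurs.

Yes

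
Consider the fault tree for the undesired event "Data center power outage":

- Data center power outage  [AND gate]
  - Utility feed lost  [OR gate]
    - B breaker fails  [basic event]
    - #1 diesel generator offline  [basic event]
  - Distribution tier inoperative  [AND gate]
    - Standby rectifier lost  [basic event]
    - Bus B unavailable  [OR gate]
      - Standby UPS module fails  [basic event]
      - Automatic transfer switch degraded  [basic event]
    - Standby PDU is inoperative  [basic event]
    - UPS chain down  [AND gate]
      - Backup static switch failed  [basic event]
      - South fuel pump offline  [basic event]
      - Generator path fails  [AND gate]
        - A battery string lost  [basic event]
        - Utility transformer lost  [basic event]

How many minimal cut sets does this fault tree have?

Utility feed lost [OR]: union of children's cut sets → 2 cut set(s).
Bus B unavailable [OR]: union of children's cut sets → 2 cut set(s).
Generator path fails [AND]: one cut set from each child combined → 1 × 1 = 1 cut set(s).
UPS chain down [AND]: one cut set from each child combined → 1 × 1 × 1 = 1 cut set(s).
Distribution tier inoperative [AND]: one cut set from each child combined → 1 × 2 × 1 × 1 = 2 cut set(s).
Data center power outage [AND]: one cut set from each child combined → 2 × 2 = 4 cut set(s).
Minimal cut sets: {A battery string lost, B breaker fails, Backup static switch failed, South fuel pump offline, Standby PDU is inoperative, Standby UPS module fails, Standby rectifier lost, Utility transformer lost}; {A battery string lost, Automatic transfer switch degraded, B breaker fails, Backup static switch failed, South fuel pump offline, Standby PDU is inoperative, Standby rectifier lost, Utility transformer lost}; {#1 diesel generator offline, A battery string lost, Backup static switch failed, South fuel pump offline, Standby PDU is inoperative, Standby UPS module fails, Standby rectifier lost, Utility transformer lost}; {#1 diesel generator offline, A battery string lost, Automatic transfer switch degraded, Backup static switch failed, South fuel pump offline, Standby PDU is inoperative, Standby rectifier lost, Utility transformer lost}.

4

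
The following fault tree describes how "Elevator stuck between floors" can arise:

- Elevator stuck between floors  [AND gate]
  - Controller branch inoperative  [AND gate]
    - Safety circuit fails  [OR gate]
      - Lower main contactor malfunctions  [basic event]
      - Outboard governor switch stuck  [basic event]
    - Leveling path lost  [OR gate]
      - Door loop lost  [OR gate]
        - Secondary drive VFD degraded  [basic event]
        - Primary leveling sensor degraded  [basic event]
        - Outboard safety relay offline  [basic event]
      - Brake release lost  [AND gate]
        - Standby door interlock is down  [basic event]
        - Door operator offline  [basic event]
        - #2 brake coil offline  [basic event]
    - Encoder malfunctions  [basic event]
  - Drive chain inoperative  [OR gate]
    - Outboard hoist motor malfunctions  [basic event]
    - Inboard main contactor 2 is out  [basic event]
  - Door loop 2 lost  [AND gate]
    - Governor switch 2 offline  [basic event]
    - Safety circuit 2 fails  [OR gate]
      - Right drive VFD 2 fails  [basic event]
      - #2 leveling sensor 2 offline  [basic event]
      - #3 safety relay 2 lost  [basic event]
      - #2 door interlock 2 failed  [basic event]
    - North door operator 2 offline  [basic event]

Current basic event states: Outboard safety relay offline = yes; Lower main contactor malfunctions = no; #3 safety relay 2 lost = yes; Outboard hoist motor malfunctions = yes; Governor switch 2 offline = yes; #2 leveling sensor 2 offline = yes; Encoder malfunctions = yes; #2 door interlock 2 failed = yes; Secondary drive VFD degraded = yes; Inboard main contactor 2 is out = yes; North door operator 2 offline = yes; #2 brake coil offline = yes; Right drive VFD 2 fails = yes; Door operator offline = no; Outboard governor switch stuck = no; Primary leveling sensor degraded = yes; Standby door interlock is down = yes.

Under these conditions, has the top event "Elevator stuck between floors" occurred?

No

Safety circuit fails [OR]: Lower main contactor malfunctions=not, Outboard governor switch stuck=not → no input occurs → does not occur.
Door loop lost [OR]: Secondary drive VFD degraded=occurs, Primary leveling sensor degraded=occurs, Outboard safety relay offline=occurs → at least one input occurs → occurs.
Brake release lost [AND]: Standby door interlock is down=occurs, Door operator offline=not, #2 brake coil offline=occurs → not all inputs occur → does not occur.
Leveling path lost [OR]: Door loop lost=occurs, Brake release lost=not → at least one input occurs → occurs.
Controller branch inoperative [AND]: Safety circuit fails=not, Leveling path lost=occurs, Encoder malfunctions=occurs → not all inputs occur → does not occur.
Drive chain inoperative [OR]: Outboard hoist motor malfunctions=occurs, Inboard main contactor 2 is out=occurs → at least one input occurs → occurs.
Safety circuit 2 fails [OR]: Right drive VFD 2 fails=occurs, #2 leveling sensor 2 offline=occurs, #3 safety relay 2 lost=occurs, #2 door interlock 2 failed=occurs → at least one input occurs → occurs.
Door loop 2 lost [AND]: Governor switch 2 offline=occurs, Safety circuit 2 fails=occurs, North door operator 2 offline=occurs → all inputs occur → occurs.
Elevator stuck between floors [AND]: Controller branch inoperative=not, Drive chain inoperative=occurs, Door loop 2 lost=occurs → not all inputs occur → does not occur.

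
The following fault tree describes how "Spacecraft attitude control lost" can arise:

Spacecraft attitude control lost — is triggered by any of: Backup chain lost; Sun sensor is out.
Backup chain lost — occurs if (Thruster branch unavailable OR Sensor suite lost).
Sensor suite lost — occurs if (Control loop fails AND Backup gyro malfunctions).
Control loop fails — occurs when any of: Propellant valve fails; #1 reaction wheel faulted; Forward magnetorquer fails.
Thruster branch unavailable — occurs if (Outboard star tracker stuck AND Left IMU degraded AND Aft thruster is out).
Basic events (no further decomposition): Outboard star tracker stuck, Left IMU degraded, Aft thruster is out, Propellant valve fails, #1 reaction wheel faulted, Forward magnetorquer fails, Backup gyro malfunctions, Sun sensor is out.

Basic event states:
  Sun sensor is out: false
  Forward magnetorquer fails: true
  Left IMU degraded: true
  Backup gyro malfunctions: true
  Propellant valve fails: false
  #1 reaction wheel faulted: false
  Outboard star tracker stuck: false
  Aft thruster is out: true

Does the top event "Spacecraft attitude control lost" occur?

Thruster branch unavailable [AND]: Outboard star tracker stuck=not, Left IMU degraded=occurs, Aft thruster is out=occurs → not all inputs occur → does not occur.
Control loop fails [OR]: Propellant valve fails=not, #1 reaction wheel faulted=not, Forward magnetorquer fails=occurs → at least one input occurs → occurs.
Sensor suite lost [AND]: Control loop fails=occurs, Backup gyro malfunctions=occurs → all inputs occur → occurs.
Backup chain lost [OR]: Thruster branch unavailable=not, Sensor suite lost=occurs → at least one input occurs → occurs.
Spacecraft attitude control lost [OR]: Backup chain lost=occurs, Sun sensor is out=not → at least one input occurs → occurs.

Yes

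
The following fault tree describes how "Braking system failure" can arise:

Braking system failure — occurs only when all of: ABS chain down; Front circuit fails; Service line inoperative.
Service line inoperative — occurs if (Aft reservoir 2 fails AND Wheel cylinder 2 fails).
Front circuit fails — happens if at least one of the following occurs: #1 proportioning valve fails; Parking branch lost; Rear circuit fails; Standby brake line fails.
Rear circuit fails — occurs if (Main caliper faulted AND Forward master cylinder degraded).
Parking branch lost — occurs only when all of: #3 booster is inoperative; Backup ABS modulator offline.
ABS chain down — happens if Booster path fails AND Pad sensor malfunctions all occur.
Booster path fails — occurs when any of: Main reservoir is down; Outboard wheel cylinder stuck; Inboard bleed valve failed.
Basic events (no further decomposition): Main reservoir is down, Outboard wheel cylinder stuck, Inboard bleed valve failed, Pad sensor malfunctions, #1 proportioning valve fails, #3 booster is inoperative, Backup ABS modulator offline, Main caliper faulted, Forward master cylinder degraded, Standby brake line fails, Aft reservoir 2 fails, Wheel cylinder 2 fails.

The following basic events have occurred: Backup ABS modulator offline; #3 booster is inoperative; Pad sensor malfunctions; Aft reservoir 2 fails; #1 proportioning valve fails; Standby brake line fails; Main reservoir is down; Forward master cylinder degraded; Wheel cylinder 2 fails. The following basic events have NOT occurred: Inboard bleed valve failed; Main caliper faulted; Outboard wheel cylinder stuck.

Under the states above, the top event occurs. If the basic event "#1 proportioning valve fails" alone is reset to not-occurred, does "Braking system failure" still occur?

Yes

Counterfactual: set "#1 proportioning valve fails" to not occurred.
Booster path fails [OR]: Main reservoir is down=occurs, Outboard wheel cylinder stuck=not, Inboard bleed valve failed=not → at least one input occurs → occurs.
ABS chain down [AND]: Booster path fails=occurs, Pad sensor malfunctions=occurs → all inputs occur → occurs.
Parking branch lost [AND]: #3 booster is inoperative=occurs, Backup ABS modulator offline=occurs → all inputs occur → occurs.
Rear circuit fails [AND]: Main caliper faulted=not, Forward master cylinder degraded=occurs → not all inputs occur → does not occur.
Front circuit fails [OR]: #1 proportioning valve fails=not, Parking branch lost=occurs, Rear circuit fails=not, Standby brake line fails=occurs → at least one input occurs → occurs.
Service line inoperative [AND]: Aft reservoir 2 fails=occurs, Wheel cylinder 2 fails=occurs → all inputs occur → occurs.
Braking system failure [AND]: ABS chain down=occurs, Front circuit fails=occurs, Service line inoperative=occurs → all inputs occur → occurs.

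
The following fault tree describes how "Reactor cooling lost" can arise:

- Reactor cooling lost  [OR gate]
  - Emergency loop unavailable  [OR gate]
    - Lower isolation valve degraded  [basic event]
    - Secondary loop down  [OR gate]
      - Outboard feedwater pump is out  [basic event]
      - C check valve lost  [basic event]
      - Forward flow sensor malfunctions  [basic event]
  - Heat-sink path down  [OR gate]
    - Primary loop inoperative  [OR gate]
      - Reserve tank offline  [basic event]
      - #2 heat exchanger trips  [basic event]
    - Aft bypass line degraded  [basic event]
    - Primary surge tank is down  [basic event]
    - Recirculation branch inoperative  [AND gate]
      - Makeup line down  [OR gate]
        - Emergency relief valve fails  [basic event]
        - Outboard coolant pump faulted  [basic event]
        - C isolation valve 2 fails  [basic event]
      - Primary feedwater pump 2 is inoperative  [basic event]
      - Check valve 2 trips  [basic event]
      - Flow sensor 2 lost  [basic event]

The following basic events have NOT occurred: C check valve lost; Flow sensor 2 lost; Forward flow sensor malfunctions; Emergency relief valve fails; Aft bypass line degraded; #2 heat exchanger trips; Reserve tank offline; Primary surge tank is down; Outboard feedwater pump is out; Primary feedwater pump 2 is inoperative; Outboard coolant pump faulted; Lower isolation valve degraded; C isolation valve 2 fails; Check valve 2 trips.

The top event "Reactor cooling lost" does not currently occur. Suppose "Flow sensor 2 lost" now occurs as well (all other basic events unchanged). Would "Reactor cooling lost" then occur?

No

Counterfactual: set "Flow sensor 2 lost" to occurred.
Secondary loop down [OR]: Outboard feedwater pump is out=not, C check valve lost=not, Forward flow sensor malfunctions=not → no input occurs → does not occur.
Emergency loop unavailable [OR]: Lower isolation valve degraded=not, Secondary loop down=not → no input occurs → does not occur.
Primary loop inoperative [OR]: Reserve tank offline=not, #2 heat exchanger trips=not → no input occurs → does not occur.
Makeup line down [OR]: Emergency relief valve fails=not, Outboard coolant pump faulted=not, C isolation valve 2 fails=not → no input occurs → does not occur.
Recirculation branch inoperative [AND]: Makeup line down=not, Primary feedwater pump 2 is inoperative=not, Check valve 2 trips=not, Flow sensor 2 lost=occurs → not all inputs occur → does not occur.
Heat-sink path down [OR]: Primary loop inoperative=not, Aft bypass line degraded=not, Primary surge tank is down=not, Recirculation branch inoperative=not → no input occurs → does not occur.
Reactor cooling lost [OR]: Emergency loop unavailable=not, Heat-sink path down=not → no input occurs → does not occur.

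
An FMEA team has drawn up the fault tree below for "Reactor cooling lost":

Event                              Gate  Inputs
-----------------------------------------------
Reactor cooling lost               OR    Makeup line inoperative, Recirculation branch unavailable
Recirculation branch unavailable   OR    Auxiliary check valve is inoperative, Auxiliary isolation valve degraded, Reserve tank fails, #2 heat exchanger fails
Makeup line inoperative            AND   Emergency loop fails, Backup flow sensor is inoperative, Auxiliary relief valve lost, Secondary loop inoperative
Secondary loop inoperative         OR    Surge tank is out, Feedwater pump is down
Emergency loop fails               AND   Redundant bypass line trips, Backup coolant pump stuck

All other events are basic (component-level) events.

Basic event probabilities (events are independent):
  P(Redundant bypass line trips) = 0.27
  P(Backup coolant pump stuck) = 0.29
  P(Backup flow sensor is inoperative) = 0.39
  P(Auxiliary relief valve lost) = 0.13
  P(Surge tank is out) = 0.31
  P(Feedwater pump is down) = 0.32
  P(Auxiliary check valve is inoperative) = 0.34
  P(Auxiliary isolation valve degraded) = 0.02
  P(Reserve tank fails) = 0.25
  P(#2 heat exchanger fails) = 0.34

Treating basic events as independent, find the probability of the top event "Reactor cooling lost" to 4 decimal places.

0.6805

P(Emergency loop fails) [AND] = 0.27 × 0.29 = 0.078300
P(Secondary loop inoperative) [OR] = 1 − (1−0.31) × (1−0.32) = 0.530800
P(Makeup line inoperative) [AND] = 0.078300 × 0.39 × 0.13 × 0.530800 = 0.002107
P(Recirculation branch unavailable) [OR] = 1 − (1−0.34) × (1−0.02) × (1−0.25) × (1−0.34) = 0.679834
P(Reactor cooling lost) [OR] = 1 − (1−0.002107) × (1−0.679834) = 0.680509
Rounded to 4 decimal places: P(Reactor cooling lost) ≈ 0.6805.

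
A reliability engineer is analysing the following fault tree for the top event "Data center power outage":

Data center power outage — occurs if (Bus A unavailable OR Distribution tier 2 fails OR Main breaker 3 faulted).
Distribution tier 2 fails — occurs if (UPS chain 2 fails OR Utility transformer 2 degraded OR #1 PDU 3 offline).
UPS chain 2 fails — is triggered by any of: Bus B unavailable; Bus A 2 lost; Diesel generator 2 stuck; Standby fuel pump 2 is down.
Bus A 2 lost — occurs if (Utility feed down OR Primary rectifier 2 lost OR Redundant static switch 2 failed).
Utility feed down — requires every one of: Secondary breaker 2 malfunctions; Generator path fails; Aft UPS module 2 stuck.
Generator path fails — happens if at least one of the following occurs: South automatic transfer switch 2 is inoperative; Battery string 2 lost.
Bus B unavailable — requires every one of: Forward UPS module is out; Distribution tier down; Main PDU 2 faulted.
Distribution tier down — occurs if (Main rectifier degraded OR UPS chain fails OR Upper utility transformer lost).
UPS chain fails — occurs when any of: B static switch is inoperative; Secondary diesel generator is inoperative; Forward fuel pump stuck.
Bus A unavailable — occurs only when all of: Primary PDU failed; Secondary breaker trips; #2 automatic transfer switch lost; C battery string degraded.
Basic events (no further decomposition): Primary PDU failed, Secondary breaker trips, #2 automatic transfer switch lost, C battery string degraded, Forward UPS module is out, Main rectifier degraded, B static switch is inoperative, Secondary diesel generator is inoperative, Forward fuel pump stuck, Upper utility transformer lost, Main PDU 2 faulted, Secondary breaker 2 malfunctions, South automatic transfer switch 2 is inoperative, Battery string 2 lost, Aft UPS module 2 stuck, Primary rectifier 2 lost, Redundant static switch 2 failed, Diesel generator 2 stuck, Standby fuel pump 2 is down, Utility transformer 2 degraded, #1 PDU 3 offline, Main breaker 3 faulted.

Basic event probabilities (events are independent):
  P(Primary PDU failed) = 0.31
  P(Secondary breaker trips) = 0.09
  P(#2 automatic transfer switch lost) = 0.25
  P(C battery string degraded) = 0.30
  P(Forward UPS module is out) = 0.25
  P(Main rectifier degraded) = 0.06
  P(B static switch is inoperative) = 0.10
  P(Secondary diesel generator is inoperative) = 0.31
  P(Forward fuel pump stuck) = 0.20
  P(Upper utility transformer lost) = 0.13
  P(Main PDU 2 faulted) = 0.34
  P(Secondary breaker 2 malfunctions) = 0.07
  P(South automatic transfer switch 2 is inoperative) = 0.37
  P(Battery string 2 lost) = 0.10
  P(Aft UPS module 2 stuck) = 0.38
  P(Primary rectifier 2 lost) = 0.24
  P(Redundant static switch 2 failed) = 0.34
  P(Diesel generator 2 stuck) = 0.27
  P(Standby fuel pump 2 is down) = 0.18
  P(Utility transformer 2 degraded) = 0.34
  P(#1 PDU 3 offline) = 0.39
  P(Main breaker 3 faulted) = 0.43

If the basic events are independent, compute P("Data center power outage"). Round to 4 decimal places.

P(Bus A unavailable) [AND] = 0.31 × 0.09 × 0.25 × 0.30 = 0.002093
P(UPS chain fails) [OR] = 1 − (1−0.10) × (1−0.31) × (1−0.20) = 0.503200
P(Distribution tier down) [OR] = 1 − (1−0.06) × (1−0.503200) × (1−0.13) = 0.593717
P(Bus B unavailable) [AND] = 0.25 × 0.593717 × 0.34 = 0.050466
P(Generator path fails) [OR] = 1 − (1−0.37) × (1−0.10) = 0.433000
P(Utility feed down) [AND] = 0.07 × 0.433000 × 0.38 = 0.011518
P(Bus A 2 lost) [OR] = 1 − (1−0.011518) × (1−0.24) × (1−0.34) = 0.504177
P(UPS chain 2 fails) [OR] = 1 − (1−0.050466) × (1−0.504177) × (1−0.27) × (1−0.18) = 0.718179
P(Distribution tier 2 fails) [OR] = 1 − (1−0.718179) × (1−0.34) × (1−0.39) = 0.886539
P(Data center power outage) [OR] = 1 − (1−0.002093) × (1−0.886539) × (1−0.43) = 0.935463
Rounded to 4 decimal places: P(Data center power outage) ≈ 0.9355.

0.9355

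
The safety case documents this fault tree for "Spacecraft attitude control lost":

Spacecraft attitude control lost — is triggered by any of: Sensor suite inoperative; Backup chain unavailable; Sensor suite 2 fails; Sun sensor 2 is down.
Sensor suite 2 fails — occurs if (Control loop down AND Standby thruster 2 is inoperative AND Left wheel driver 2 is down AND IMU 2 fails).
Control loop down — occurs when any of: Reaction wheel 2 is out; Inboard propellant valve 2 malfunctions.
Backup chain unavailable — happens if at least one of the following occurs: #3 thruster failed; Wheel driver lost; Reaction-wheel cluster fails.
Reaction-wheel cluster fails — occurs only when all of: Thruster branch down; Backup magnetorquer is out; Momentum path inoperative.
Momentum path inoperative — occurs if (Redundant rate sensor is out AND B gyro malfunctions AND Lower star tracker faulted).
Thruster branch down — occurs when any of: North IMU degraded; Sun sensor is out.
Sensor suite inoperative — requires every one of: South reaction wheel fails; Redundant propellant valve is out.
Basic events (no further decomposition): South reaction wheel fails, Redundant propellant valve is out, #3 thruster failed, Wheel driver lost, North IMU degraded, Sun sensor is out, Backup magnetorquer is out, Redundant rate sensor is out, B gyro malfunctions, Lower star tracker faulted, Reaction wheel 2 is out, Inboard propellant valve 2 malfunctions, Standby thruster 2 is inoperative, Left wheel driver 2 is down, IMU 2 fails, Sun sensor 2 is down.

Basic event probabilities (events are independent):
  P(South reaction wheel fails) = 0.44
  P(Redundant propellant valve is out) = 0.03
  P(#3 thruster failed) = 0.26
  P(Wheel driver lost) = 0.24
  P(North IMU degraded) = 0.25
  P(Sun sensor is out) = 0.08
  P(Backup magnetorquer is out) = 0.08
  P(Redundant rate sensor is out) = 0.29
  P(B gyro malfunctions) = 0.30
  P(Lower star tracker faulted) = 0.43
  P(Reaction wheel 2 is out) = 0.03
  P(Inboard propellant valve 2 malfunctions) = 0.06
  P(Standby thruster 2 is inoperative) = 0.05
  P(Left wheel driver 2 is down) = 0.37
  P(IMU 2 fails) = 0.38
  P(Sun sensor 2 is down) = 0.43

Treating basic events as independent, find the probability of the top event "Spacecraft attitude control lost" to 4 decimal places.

P(Sensor suite inoperative) [AND] = 0.44 × 0.03 = 0.013200
P(Thruster branch down) [OR] = 1 − (1−0.25) × (1−0.08) = 0.310000
P(Momentum path inoperative) [AND] = 0.29 × 0.30 × 0.43 = 0.037410
P(Reaction-wheel cluster fails) [AND] = 0.310000 × 0.08 × 0.037410 = 0.000928
P(Backup chain unavailable) [OR] = 1 − (1−0.26) × (1−0.24) × (1−0.000928) = 0.438122
P(Control loop down) [OR] = 1 − (1−0.03) × (1−0.06) = 0.088200
P(Sensor suite 2 fails) [AND] = 0.088200 × 0.05 × 0.37 × 0.38 = 0.000620
P(Spacecraft attitude control lost) [OR] = 1 − (1−0.013200) × (1−0.438122) × (1−0.000620) × (1−0.43) = 0.684153
Rounded to 4 decimal places: P(Spacecraft attitude control lost) ≈ 0.6842.

0.6842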